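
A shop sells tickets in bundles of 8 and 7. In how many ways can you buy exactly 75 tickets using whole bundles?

Need nonnegative integers with 8j + 7k = 75.
gcd(8, 7) = 1, and 8·(1) + 7·(-1) = 1.
So (j₀, k₀) = (75, -75); general j = 75 + 7t, k = -75 - 8t.
j ≥ 0 ⇒ t ≥ -10; k ≥ 0 ⇒ t ≤ -10. That's 1 value of t.

1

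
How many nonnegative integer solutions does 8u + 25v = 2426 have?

gcd(25, 8) = 1.
By Bézout, 8×(-3) + 25×(1) = 1.
One solution: (22, 90).
General: u = 22 + 25t, v = 90 - 8t.
u ≥ 0 ⇒ t ≥ 0; v ≥ 0 ⇒ t ≤ 11. So t ∈ [0, 11]: 12 solutions.

12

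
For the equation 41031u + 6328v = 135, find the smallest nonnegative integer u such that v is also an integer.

4729

gcd(41031, 6328):
  41031 = 6*6328 + 3063
  6328 = 2*3063 + 202
  3063 = 15*202 + 33
  202 = 6*33 + 4
  33 = 8*4 + 1
  4 = 4*1
so gcd(41031, 6328) = 1.
1 divides 135, so solutions exist.
Back-substitute for Bézout coefficients:
  1 = 33 - 8*4
  ... = 41031*(1535) + 6328*(-9953)
Scale by 135/1 = 135: (u₀, v₀) = (207225, -1343655).
General solution: u = 207225 + 6328t, v = -1343655 - 41031t for integer t.
u ≥ 0: smallest is 207225 mod 6328 = 4729 (at t = -32), with v = -30663.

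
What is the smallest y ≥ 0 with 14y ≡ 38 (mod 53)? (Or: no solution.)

33

gcd(53, 14) = 1.
1 divides 38, so solutions exist.
By Bézout, 14·(19) + 53·(-5) = 1.
So 14·(19) ≡ 1 (mod 53); multiply by 38: y ≡ 722 (mod 53).
Smallest nonnegative: y = 722 mod 53 = 33.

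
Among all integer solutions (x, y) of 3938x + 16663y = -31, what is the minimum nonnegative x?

8103

gcd(16663, 3938):
  16663 = 4×3938 + 911
  3938 = 4×911 + 294
  911 = 3×294 + 29
  294 = 10×29 + 4
  29 = 7×4 + 1
  4 = 4×1
so gcd(16663, 3938) = 1.
1 divides -31, so solutions exist.
Back-substitute for Bézout coefficients:
  1 = 29 - 7×4
  ... = 3938×(-4024) + 16663×(951)
Scale by -31/1 = -31: (x₀, y₀) = (124744, -29481).
General solution: x = 124744 + 16663t, y = -29481 - 3938t for integer t.
x ≥ 0: smallest is 124744 mod 16663 = 8103 (at t = -7), with y = -1915.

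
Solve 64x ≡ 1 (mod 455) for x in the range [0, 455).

gcd(455, 64) = 1  (455 = 7*64 + 7, 64 = 9*7 + 1, 7 = 7*1).
Back-substituting, 64*(64) + 455*(-9) = 1.
So 64*64 ≡ 1 (mod 455), and 64 mod 455 = 64.

64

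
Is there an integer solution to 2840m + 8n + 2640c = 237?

no

gcd(2840, 8) = 8.
gcd(8, 2640) = 8.
8 does not divide 237 (remainder 5), so no integer solutions.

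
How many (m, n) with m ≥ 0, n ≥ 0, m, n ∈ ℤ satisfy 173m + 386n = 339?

0

gcd(386, 173) = 1.
By Bézout, 173×(-29) + 386×(13) = 1.
One solution: (205, -91).
General: m = 205 + 386t, n = -91 - 173t.
m ≥ 0 ⇒ t ≥ 0; n ≥ 0 ⇒ t ≤ -1. So t ∈ [0, -1]: 0 solutions.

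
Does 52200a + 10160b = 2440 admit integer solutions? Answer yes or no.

gcd(52200, 10160) = 40  (52200 = 5*10160 + 1400, 10160 = 7*1400 + 360, 1400 = 3*360 + 320, 360 = 1*320 + 40, 320 = 8*40).
40 divides 2440, so integer solutions exist.

yes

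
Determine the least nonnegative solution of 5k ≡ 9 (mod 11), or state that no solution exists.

gcd(11, 5) = 1.
1 divides 9, so solutions exist.
By Bézout, 5·(-2) + 11·(1) = 1.
So 5·(-2) ≡ 1 (mod 11); multiply by 9: k ≡ -18 (mod 11).
Smallest nonnegative: k = -18 mod 11 = 4.

4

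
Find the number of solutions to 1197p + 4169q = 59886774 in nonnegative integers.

gcd(4169, 1197):
  4169 = 3·1197 + 578
  1197 = 2·578 + 41
  578 = 14·41 + 4
  41 = 10·4 + 1
  4 = 4·1
so gcd(4169, 1197) = 1.
Back-substitute for Bézout coefficients:
  1 = 41 - 10·4
  ... = 1197·(1017) + 4169·(-292)
Scale by 59886774: one solution is (60904849158, -17486938008). Reduce p mod 4169: (3200, 13446).
General: p = 3200 + 4169t, q = 13446 - 1197t.
p ≥ 0 ⇒ t ≥ 0; q ≥ 0 ⇒ t ≤ 11. So t ∈ [0, 11]: 12 solutions.

12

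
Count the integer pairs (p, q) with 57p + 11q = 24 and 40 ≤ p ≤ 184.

13

gcd(57, 11) = 1.
By Bézout, 57·(-5) + 11·(26) = 1.
Particular solution: (1, -3).
General solution: p = 1 + 11t, q = -3 - 57t for integer t.
40 ≤ 1 + 11t ≤ 184 gives t ∈ [4, 16], which is 13 values.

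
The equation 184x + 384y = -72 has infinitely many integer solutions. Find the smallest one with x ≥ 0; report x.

gcd(384, 184):
  384 = 2·184 + 16
  184 = 11·16 + 8
  16 = 2·8
so gcd(384, 184) = 8.
8 divides -72, so solutions exist.
Back-substitute for Bézout coefficients:
  8 = 184 - 11·16
  ... = 184·(23) + 384·(-11)
Scale by -72/8 = -9: (x₀, y₀) = (-207, 99).
General solution: x = -207 + 48t, y = 99 - 23t for integer t.
x ≥ 0: smallest is -207 mod 48 = 33 (at t = 5), with y = -16.

33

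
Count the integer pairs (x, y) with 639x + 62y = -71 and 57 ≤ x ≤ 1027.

gcd(639, 62) = 1  (639 = 10·62 + 19, 62 = 3·19 + 5, 19 = 3·5 + 4, 5 = 1·4 + 1, 4 = 4·1).
Back-substituting, 639·(-13) + 62·(134) = 1.
Scale by -71: particular solution (923, -9514); reduce x mod 62: (55, -568).
General solution: x = 55 + 62t, y = -568 - 639t for integer t.
57 ≤ 55 + 62t ≤ 1027 gives t ∈ [1, 15], which is 15 values.

15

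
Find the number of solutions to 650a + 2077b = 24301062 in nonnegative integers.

gcd(2077, 650) = 1.
By Bézout, 650·(278) + 2077·(-87) = 1.
One solution: (1419, 11256).
General: a = 1419 + 2077t, b = 11256 - 650t.
a ≥ 0 ⇒ t ≥ 0; b ≥ 0 ⇒ t ≤ 17. So t ∈ [0, 17]: 18 solutions.

18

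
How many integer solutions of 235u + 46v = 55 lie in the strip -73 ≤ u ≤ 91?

3

gcd(235, 46) = 1.
By Bézout, 235·(-9) + 46·(46) = 1.
Particular solution: (11, -55).
General solution: u = 11 + 46t, v = -55 - 235t for integer t.
-73 ≤ 11 + 46t ≤ 91 gives t ∈ [-1, 1], which is 3 values.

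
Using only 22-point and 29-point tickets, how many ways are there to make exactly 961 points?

1

Need nonnegative integers with 22j + 29k = 961.
gcd(22, 29) = 1, and 22·(4) + 29·(-3) = 1.
So (j₀, k₀) = (3844, -2883); general j = 3844 + 29t, k = -2883 - 22t.
j ≥ 0 ⇒ t ≥ -132; k ≥ 0 ⇒ t ≤ -132. That's 1 value of t.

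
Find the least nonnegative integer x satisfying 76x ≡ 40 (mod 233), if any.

209

gcd(233, 76) = 1  (233 = 3*76 + 5, 76 = 15*5 + 1, 5 = 5*1).
1 divides 40, so solutions exist.
Back-substituting, 76*(46) + 233*(-15) = 1.
So 76*(46) ≡ 1 (mod 233); multiply by 40: x ≡ 1840 (mod 233).
Smallest nonnegative: x = 1840 mod 233 = 209.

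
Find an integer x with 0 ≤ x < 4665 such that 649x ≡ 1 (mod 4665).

3709

gcd(4665, 649) = 1  (4665 = 7×649 + 122, 649 = 5×122 + 39, 122 = 3×39 + 5, 39 = 7×5 + 4, 5 = 1×4 + 1, 4 = 4×1).
Back-substituting, 649×(-956) + 4665×(133) = 1.
So 649×-956 ≡ 1 (mod 4665), and -956 mod 4665 = 3709.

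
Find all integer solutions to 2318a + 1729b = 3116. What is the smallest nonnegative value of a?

gcd(2318, 1729):
  2318 = 1×1729 + 589
  1729 = 2×589 + 551
  589 = 1×551 + 38
  551 = 14×38 + 19
  38 = 2×19
so gcd(2318, 1729) = 19.
19 divides 3116, so solutions exist.
Back-substitute for Bézout coefficients:
  19 = 551 - 14×38
  ... = 2318×(-44) + 1729×(59)
Scale by 3116/19 = 164: (a₀, b₀) = (-7216, 9676).
General solution: a = -7216 + 91t, b = 9676 - 122t for integer t.
a ≥ 0: smallest is -7216 mod 91 = 64 (at t = 80), with b = -84.

64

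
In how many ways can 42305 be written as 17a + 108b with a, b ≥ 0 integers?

23

gcd(108, 17) = 1.
By Bézout, 17·(-19) + 108·(3) = 1.
One solution: (49, 384).
General: a = 49 + 108t, b = 384 - 17t.
a ≥ 0 ⇒ t ≥ 0; b ≥ 0 ⇒ t ≤ 22. So t ∈ [0, 22]: 23 solutions.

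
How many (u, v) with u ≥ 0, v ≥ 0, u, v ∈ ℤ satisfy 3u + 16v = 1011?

gcd(16, 3):
  16 = 5*3 + 1
  3 = 3*1
so gcd(16, 3) = 1.
Back-substitute for Bézout coefficients:
  1 = 16 - 5*3
  ... = 3*(-5) + 16*(1)
Scale by 1011: one solution is (-5055, 1011). Reduce u mod 16: (1, 63).
General: u = 1 + 16t, v = 63 - 3t.
u ≥ 0 ⇒ t ≥ 0; v ≥ 0 ⇒ t ≤ 21. So t ∈ [0, 21]: 22 solutions.

22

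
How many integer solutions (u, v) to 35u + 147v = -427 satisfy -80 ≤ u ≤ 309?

gcd(147, 35):
  147 = 4×35 + 7
  35 = 5×7
so gcd(147, 35) = 7.
Back-substitute for Bézout coefficients:
  7 = 147 - 4×35
  ... = 35×(-4) + 147×(1)
Scale by -61: particular solution (244, -61); reduce u mod 21: (13, -6).
General solution: u = 13 + 21t, v = -6 - 5t for integer t.
-80 ≤ 13 + 21t ≤ 309 gives t ∈ [-4, 14], which is 19 values.

19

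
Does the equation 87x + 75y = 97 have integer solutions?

no

gcd(87, 75) = 3  (87 = 1×75 + 12, 75 = 6×12 + 3, 12 = 4×3).
3 does not divide 97 (remainder 1), so no integer solutions.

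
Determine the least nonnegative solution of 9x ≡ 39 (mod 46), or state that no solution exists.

gcd(46, 9):
  46 = 5×9 + 1
  9 = 9×1
so gcd(46, 9) = 1.
1 divides 39, so solutions exist.
Back-substitute for Bézout coefficients:
  1 = 46 - 5×9
  ... = 9×(-5) + 46×(1)
So 9×(-5) ≡ 1 (mod 46); multiply by 39: x ≡ -195 (mod 46).
Smallest nonnegative: x = -195 mod 46 = 35.

35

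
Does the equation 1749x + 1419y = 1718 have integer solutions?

no

gcd(1749, 1419) = 33.
33 does not divide 1718 (remainder 2), so no integer solutions.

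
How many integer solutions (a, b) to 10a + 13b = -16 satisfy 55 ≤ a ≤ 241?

14

gcd(13, 10) = 1  (13 = 1*10 + 3, 10 = 3*3 + 1, 3 = 3*1).
Back-substituting, 10*(4) + 13*(-3) = 1.
Scale by -16: particular solution (-64, 48); reduce a mod 13: (1, -2).
General solution: a = 1 + 13t, b = -2 - 10t for integer t.
55 ≤ 1 + 13t ≤ 241 gives t ∈ [5, 18], which is 14 values.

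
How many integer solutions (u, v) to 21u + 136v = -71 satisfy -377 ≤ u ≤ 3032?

25

gcd(136, 21) = 1  (136 = 6×21 + 10, 21 = 2×10 + 1, 10 = 10×1).
Back-substituting, 21×(13) + 136×(-2) = 1.
Scale by -71: particular solution (-923, 142); reduce u mod 136: (29, -5).
General solution: u = 29 + 136t, v = -5 - 21t for integer t.
-377 ≤ 29 + 136t ≤ 3032 gives t ∈ [-2, 22], which is 25 values.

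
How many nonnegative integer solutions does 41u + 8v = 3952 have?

13

gcd(41, 8):
  41 = 5·8 + 1
  8 = 8·1
so gcd(41, 8) = 1.
Back-substitute for Bézout coefficients:
  1 = 41 - 5·8
  ... = 41·(1) + 8·(-5)
Scale by 3952: one solution is (3952, -19760). Reduce u mod 8: (0, 494).
General: u = 0 + 8t, v = 494 - 41t.
u ≥ 0 ⇒ t ≥ 0; v ≥ 0 ⇒ t ≤ 12. So t ∈ [0, 12]: 13 solutions.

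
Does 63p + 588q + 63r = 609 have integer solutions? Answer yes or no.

yes

gcd(588, 63) = 21  (588 = 9×63 + 21, 63 = 3×21).
gcd(21, 63) = 21.
21 divides 609, so integer solutions exist.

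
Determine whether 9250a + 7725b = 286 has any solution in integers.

no

gcd(9250, 7725) = 25.
25 does not divide 286 (remainder 11), so no integer solutions.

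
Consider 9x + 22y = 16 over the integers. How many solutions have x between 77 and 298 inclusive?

gcd(22, 9):
  22 = 2×9 + 4
  9 = 2×4 + 1
  4 = 4×1
so gcd(22, 9) = 1.
Back-substitute for Bézout coefficients:
  1 = 9 - 2×4
  ... = 9×(5) + 22×(-2)
Scale by 16: particular solution (80, -32); reduce x mod 22: (14, -5).
General solution: x = 14 + 22t, y = -5 - 9t for integer t.
77 ≤ 14 + 22t ≤ 298 gives t ∈ [3, 12], which is 10 values.

10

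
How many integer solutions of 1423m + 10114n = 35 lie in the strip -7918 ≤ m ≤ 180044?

gcd(10114, 1423) = 1  (10114 = 7×1423 + 153, 1423 = 9×153 + 46, 153 = 3×46 + 15, 46 = 3×15 + 1, 15 = 15×1).
Back-substituting, 1423×(661) + 10114×(-93) = 1.
Scale by 35: particular solution (23135, -3255); reduce m mod 10114: (2907, -409).
General solution: m = 2907 + 10114t, n = -409 - 1423t for integer t.
-7918 ≤ 2907 + 10114t ≤ 180044 gives t ∈ [-1, 17], which is 19 values.

19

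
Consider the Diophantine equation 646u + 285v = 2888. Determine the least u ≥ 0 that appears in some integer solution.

8

gcd(646, 285):
  646 = 2·285 + 76
  285 = 3·76 + 57
  76 = 1·57 + 19
  57 = 3·19
so gcd(646, 285) = 19.
19 divides 2888, so solutions exist.
Back-substitute for Bézout coefficients:
  19 = 76 - 1·57
  ... = 646·(4) + 285·(-9)
Scale by 2888/19 = 152: (u₀, v₀) = (608, -1368).
General solution: u = 608 + 15t, v = -1368 - 34t for integer t.
u ≥ 0: smallest is 608 mod 15 = 8 (at t = -40), with v = -8.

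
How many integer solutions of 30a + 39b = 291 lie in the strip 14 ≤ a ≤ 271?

gcd(39, 30) = 3  (39 = 1×30 + 9, 30 = 3×9 + 3, 9 = 3×3).
Back-substituting, 30×(4) + 39×(-3) = 3.
Scale by 97: particular solution (388, -291); reduce a mod 13: (11, -1).
General solution: a = 11 + 13t, b = -1 - 10t for integer t.
14 ≤ 11 + 13t ≤ 271 gives t ∈ [1, 20], which is 20 values.

20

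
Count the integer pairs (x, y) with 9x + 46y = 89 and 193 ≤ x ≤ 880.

15

gcd(46, 9):
  46 = 5*9 + 1
  9 = 9*1
so gcd(46, 9) = 1.
Back-substitute for Bézout coefficients:
  1 = 46 - 5*9
  ... = 9*(-5) + 46*(1)
Scale by 89: particular solution (-445, 89); reduce x mod 46: (15, -1).
General solution: x = 15 + 46t, y = -1 - 9t for integer t.
193 ≤ 15 + 46t ≤ 880 gives t ∈ [4, 18], which is 15 values.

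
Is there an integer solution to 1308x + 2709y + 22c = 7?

yes

gcd(2709, 1308):
  2709 = 2*1308 + 93
  1308 = 14*93 + 6
  93 = 15*6 + 3
  6 = 2*3
so gcd(2709, 1308) = 3.
gcd(3, 22) = 1.
1 divides 7, so integer solutions exist.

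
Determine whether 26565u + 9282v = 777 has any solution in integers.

yes

gcd(26565, 9282) = 21  (26565 = 2·9282 + 8001, 9282 = 1·8001 + 1281, 8001 = 6·1281 + 315, 1281 = 4·315 + 21, 315 = 15·21).
21 divides 777, so integer solutions exist.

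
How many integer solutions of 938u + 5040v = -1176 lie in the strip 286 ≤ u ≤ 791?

2

gcd(5040, 938):
  5040 = 5*938 + 350
  938 = 2*350 + 238
  350 = 1*238 + 112
  238 = 2*112 + 14
  112 = 8*14
so gcd(5040, 938) = 14.
Back-substitute for Bézout coefficients:
  14 = 238 - 2*112
  ... = 938*(43) + 5040*(-8)
Scale by -84: particular solution (-3612, 672); reduce u mod 360: (348, -65).
General solution: u = 348 + 360t, v = -65 - 67t for integer t.
286 ≤ 348 + 360t ≤ 791 gives t ∈ [0, 1], which is 2 values.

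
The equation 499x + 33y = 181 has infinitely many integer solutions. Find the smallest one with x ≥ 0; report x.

gcd(499, 33) = 1.
1 divides 181, so solutions exist.
By Bézout, 499*(-8) + 33*(121) = 1.
Scale by 181/1 = 181: (x₀, y₀) = (-1448, 21901).
General solution: x = -1448 + 33t, y = 21901 - 499t for integer t.
x ≥ 0: smallest is -1448 mod 33 = 4 (at t = 44), with y = -55.

4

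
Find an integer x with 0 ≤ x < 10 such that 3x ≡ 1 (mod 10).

7

gcd(10, 3):
  10 = 3*3 + 1
  3 = 3*1
so gcd(10, 3) = 1.
Back-substitute for Bézout coefficients:
  1 = 10 - 3*3
  ... = 3*(-3) + 10*(1)
So 3*-3 ≡ 1 (mod 10), and -3 mod 10 = 7.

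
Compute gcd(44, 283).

gcd(283, 44) = 1  (283 = 6·44 + 19, 44 = 2·19 + 6, 19 = 3·6 + 1, 6 = 6·1).

1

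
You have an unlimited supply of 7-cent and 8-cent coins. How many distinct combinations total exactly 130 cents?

Need nonnegative integers with 7j + 8k = 130.
gcd(7, 8) = 1, and 7·(-1) + 8·(1) = 1.
So (j₀, k₀) = (-130, 130); general j = -130 + 8t, k = 130 - 7t.
j ≥ 0 ⇒ t ≥ 17; k ≥ 0 ⇒ t ≤ 18. That's 2 values of t.

2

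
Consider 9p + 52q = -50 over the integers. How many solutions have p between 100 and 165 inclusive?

gcd(52, 9):
  52 = 5·9 + 7
  9 = 1·7 + 2
  7 = 3·2 + 1
  2 = 2·1
so gcd(52, 9) = 1.
Back-substitute for Bézout coefficients:
  1 = 7 - 3·2
  ... = 9·(-23) + 52·(4)
Scale by -50: particular solution (1150, -200); reduce p mod 52: (6, -2).
General solution: p = 6 + 52t, q = -2 - 9t for integer t.
100 ≤ 6 + 52t ≤ 165 gives t ∈ [2, 3], which is 2 values.

2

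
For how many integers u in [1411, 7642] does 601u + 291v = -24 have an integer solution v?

gcd(601, 291):
  601 = 2*291 + 19
  291 = 15*19 + 6
  19 = 3*6 + 1
  6 = 6*1
so gcd(601, 291) = 1.
Back-substitute for Bézout coefficients:
  1 = 19 - 3*6
  ... = 601*(46) + 291*(-95)
Scale by -24: particular solution (-1104, 2280); reduce u mod 291: (60, -124).
General solution: u = 60 + 291t, v = -124 - 601t for integer t.
1411 ≤ 60 + 291t ≤ 7642 gives t ∈ [5, 26], which is 22 values.

22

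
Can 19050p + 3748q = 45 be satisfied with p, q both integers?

no

gcd(19050, 3748):
  19050 = 5×3748 + 310
  3748 = 12×310 + 28
  310 = 11×28 + 2
  28 = 14×2
so gcd(19050, 3748) = 2.
2 does not divide 45 (remainder 1), so no integer solutions.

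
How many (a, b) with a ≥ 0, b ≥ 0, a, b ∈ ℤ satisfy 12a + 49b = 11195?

19

gcd(49, 12) = 1.
By Bézout, 12×(-4) + 49×(1) = 1.
One solution: (6, 227).
General: a = 6 + 49t, b = 227 - 12t.
a ≥ 0 ⇒ t ≥ 0; b ≥ 0 ⇒ t ≤ 18. So t ∈ [0, 18]: 19 solutions.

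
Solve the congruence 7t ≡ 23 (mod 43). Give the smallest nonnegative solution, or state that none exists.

34

gcd(43, 7) = 1  (43 = 6×7 + 1, 7 = 7×1).
1 divides 23, so solutions exist.
Back-substituting, 7×(-6) + 43×(1) = 1.
So 7×(-6) ≡ 1 (mod 43); multiply by 23: t ≡ -138 (mod 43).
Smallest nonnegative: t = -138 mod 43 = 34.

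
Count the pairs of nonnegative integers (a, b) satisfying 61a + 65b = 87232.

gcd(65, 61) = 1  (65 = 1·61 + 4, 61 = 15·4 + 1, 4 = 4·1).
Back-substituting, 61·(16) + 65·(-15) = 1.
Scale by 87232: one solution is (1395712, -1308480). Reduce a mod 65: (32, 1312).
General: a = 32 + 65t, b = 1312 - 61t.
a ≥ 0 ⇒ t ≥ 0; b ≥ 0 ⇒ t ≤ 21. So t ∈ [0, 21]: 22 solutions.

22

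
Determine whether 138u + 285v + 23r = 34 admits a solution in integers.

gcd(285, 138) = 3  (285 = 2*138 + 9, 138 = 15*9 + 3, 9 = 3*3).
gcd(3, 23) = 1.
1 divides 34, so integer solutions exist.

yes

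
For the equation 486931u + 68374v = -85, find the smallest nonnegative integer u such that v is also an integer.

gcd(486931, 68374):
  486931 = 7·68374 + 8313
  68374 = 8·8313 + 1870
  8313 = 4·1870 + 833
  1870 = 2·833 + 204
  833 = 4·204 + 17
  204 = 12·17
so gcd(486931, 68374) = 17.
17 divides -85, so solutions exist.
Back-substitute for Bézout coefficients:
  17 = 833 - 4·204
  ... = 486931·(329) + 68374·(-2343)
Scale by -85/17 = -5: (u₀, v₀) = (-1645, 11715).
General solution: u = -1645 + 4022t, v = 11715 - 28643t for integer t.
u ≥ 0: smallest is -1645 mod 4022 = 2377 (at t = 1), with v = -16928.

2377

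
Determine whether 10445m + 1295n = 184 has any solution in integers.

no

gcd(10445, 1295) = 5.
5 does not divide 184 (remainder 4), so no integer solutions.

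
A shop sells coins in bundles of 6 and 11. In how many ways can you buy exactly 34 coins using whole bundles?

1

Need nonnegative integers with 6j + 11k = 34.
gcd(6, 11) = 1, and 6·(2) + 11·(-1) = 1.
So (j₀, k₀) = (68, -34); general j = 68 + 11t, k = -34 - 6t.
j ≥ 0 ⇒ t ≥ -6; k ≥ 0 ⇒ t ≤ -6. That's 1 value of t.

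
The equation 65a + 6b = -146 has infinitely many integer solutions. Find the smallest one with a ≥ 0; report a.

gcd(65, 6):
  65 = 10*6 + 5
  6 = 1*5 + 1
  5 = 5*1
so gcd(65, 6) = 1.
1 divides -146, so solutions exist.
Back-substitute for Bézout coefficients:
  1 = 6 - 1*5
  ... = 65*(-1) + 6*(11)
Scale by -146/1 = -146: (a₀, b₀) = (146, -1606).
General solution: a = 146 + 6t, b = -1606 - 65t for integer t.
a ≥ 0: smallest is 146 mod 6 = 2 (at t = -24), with b = -46.

2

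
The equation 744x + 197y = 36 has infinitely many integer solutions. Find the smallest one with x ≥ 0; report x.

gcd(744, 197) = 1.
1 divides 36, so solutions exist.
By Bézout, 744·(94) + 197·(-355) = 1.
Scale by 36/1 = 36: (x₀, y₀) = (3384, -12780).
General solution: x = 3384 + 197t, y = -12780 - 744t for integer t.
x ≥ 0: smallest is 3384 mod 197 = 35 (at t = -17), with y = -132.

35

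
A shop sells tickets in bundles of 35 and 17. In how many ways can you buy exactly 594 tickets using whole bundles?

1

Need nonnegative integers with 35j + 17k = 594.
gcd(35, 17) = 1, and 35·(1) + 17·(-2) = 1.
So (j₀, k₀) = (594, -1188); general j = 594 + 17t, k = -1188 - 35t.
j ≥ 0 ⇒ t ≥ -34; k ≥ 0 ⇒ t ≤ -34. That's 1 value of t.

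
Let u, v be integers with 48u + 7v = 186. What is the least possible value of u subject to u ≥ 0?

gcd(48, 7):
  48 = 6*7 + 6
  7 = 1*6 + 1
  6 = 6*1
so gcd(48, 7) = 1.
1 divides 186, so solutions exist.
Back-substitute for Bézout coefficients:
  1 = 7 - 1*6
  ... = 48*(-1) + 7*(7)
Scale by 186/1 = 186: (u₀, v₀) = (-186, 1302).
General solution: u = -186 + 7t, v = 1302 - 48t for integer t.
u ≥ 0: smallest is -186 mod 7 = 3 (at t = 27), with v = 6.

3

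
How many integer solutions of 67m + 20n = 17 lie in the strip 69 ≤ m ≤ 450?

gcd(67, 20) = 1.
By Bézout, 67*(3) + 20*(-10) = 1.
Particular solution: (11, -36).
General solution: m = 11 + 20t, n = -36 - 67t for integer t.
69 ≤ 11 + 20t ≤ 450 gives t ∈ [3, 21], which is 19 values.

19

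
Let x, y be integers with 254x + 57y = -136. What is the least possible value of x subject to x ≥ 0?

43

gcd(254, 57):
  254 = 4·57 + 26
  57 = 2·26 + 5
  26 = 5·5 + 1
  5 = 5·1
so gcd(254, 57) = 1.
1 divides -136, so solutions exist.
Back-substitute for Bézout coefficients:
  1 = 26 - 5·5
  ... = 254·(11) + 57·(-49)
Scale by -136/1 = -136: (x₀, y₀) = (-1496, 6664).
General solution: x = -1496 + 57t, y = 6664 - 254t for integer t.
x ≥ 0: smallest is -1496 mod 57 = 43 (at t = 27), with y = -194.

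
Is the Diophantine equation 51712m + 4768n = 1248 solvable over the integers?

yes

gcd(51712, 4768) = 32  (51712 = 10·4768 + 4032, 4768 = 1·4032 + 736, 4032 = 5·736 + 352, 736 = 2·352 + 32, 352 = 11·32).
32 divides 1248, so integer solutions exist.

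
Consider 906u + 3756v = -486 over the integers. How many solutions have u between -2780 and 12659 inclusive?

gcd(3756, 906):
  3756 = 4*906 + 132
  906 = 6*132 + 114
  132 = 1*114 + 18
  114 = 6*18 + 6
  18 = 3*6
so gcd(3756, 906) = 6.
Back-substitute for Bézout coefficients:
  6 = 114 - 6*18
  ... = 906*(199) + 3756*(-48)
Scale by -81: particular solution (-16119, 3888); reduce u mod 626: (157, -38).
General solution: u = 157 + 626t, v = -38 - 151t for integer t.
-2780 ≤ 157 + 626t ≤ 12659 gives t ∈ [-4, 19], which is 24 values.

24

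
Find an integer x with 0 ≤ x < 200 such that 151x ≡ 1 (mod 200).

151

gcd(200, 151) = 1  (200 = 1·151 + 49, 151 = 3·49 + 4, 49 = 12·4 + 1, 4 = 4·1).
Back-substituting, 151·(-49) + 200·(37) = 1.
So 151·-49 ≡ 1 (mod 200), and -49 mod 200 = 151.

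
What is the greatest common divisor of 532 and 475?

19

gcd(532, 475):
  532 = 1·475 + 57
  475 = 8·57 + 19
  57 = 3·19
so gcd(532, 475) = 19.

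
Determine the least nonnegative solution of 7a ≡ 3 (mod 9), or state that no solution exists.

gcd(9, 7) = 1  (9 = 1×7 + 2, 7 = 3×2 + 1, 2 = 2×1).
1 divides 3, so solutions exist.
Back-substituting, 7×(4) + 9×(-3) = 1.
So 7×(4) ≡ 1 (mod 9); multiply by 3: a ≡ 12 (mod 9).
Smallest nonnegative: a = 12 mod 9 = 3.

3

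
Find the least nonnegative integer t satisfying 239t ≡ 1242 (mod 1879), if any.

gcd(1879, 239) = 1.
1 divides 1242, so solutions exist.
By Bézout, 239*(228) + 1879*(-29) = 1.
So 239*(228) ≡ 1 (mod 1879); multiply by 1242: t ≡ 283176 (mod 1879).
Smallest nonnegative: t = 283176 mod 1879 = 1326.

1326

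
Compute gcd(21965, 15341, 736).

gcd(21965, 15341):
  21965 = 1*15341 + 6624
  15341 = 2*6624 + 2093
  6624 = 3*2093 + 345
  2093 = 6*345 + 23
  345 = 15*23
so gcd(21965, 15341) = 23.
gcd(23, 736) = 23.

23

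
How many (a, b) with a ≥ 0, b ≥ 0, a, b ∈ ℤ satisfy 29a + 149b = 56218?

13

gcd(149, 29) = 1.
By Bézout, 29·(36) + 149·(-7) = 1.
One solution: (130, 352).
General: a = 130 + 149t, b = 352 - 29t.
a ≥ 0 ⇒ t ≥ 0; b ≥ 0 ⇒ t ≤ 12. So t ∈ [0, 12]: 13 solutions.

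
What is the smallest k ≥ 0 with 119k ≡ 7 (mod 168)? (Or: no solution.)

gcd(168, 119) = 7.
7 divides 7, so solutions exist.
By Bézout, 119·(-7) + 168·(5) = 7.
So 119·(-7) ≡ 7 (mod 168); multiply by 1: k ≡ -7 (mod 24).
Smallest nonnegative: k = -7 mod 24 = 17.

17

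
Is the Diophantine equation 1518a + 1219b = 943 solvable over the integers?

yes

gcd(1518, 1219) = 23.
23 divides 943, so integer solutions exist.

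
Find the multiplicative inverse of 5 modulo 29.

6

gcd(29, 5):
  29 = 5×5 + 4
  5 = 1×4 + 1
  4 = 4×1
so gcd(29, 5) = 1.
Back-substitute for Bézout coefficients:
  1 = 5 - 1×4
  ... = 5×(6) + 29×(-1)
So 5×6 ≡ 1 (mod 29), and 6 mod 29 = 6.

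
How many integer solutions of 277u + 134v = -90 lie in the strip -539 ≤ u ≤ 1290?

13

gcd(277, 134):
  277 = 2*134 + 9
  134 = 14*9 + 8
  9 = 1*8 + 1
  8 = 8*1
so gcd(277, 134) = 1.
Back-substitute for Bézout coefficients:
  1 = 9 - 1*8
  ... = 277*(15) + 134*(-31)
Scale by -90: particular solution (-1350, 2790); reduce u mod 134: (124, -257).
General solution: u = 124 + 134t, v = -257 - 277t for integer t.
-539 ≤ 124 + 134t ≤ 1290 gives t ∈ [-4, 8], which is 13 values.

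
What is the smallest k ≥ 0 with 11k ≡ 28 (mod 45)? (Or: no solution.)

gcd(45, 11):
  45 = 4·11 + 1
  11 = 11·1
so gcd(45, 11) = 1.
1 divides 28, so solutions exist.
Back-substitute for Bézout coefficients:
  1 = 45 - 4·11
  ... = 11·(-4) + 45·(1)
So 11·(-4) ≡ 1 (mod 45); multiply by 28: k ≡ -112 (mod 45).
Smallest nonnegative: k = -112 mod 45 = 23.

23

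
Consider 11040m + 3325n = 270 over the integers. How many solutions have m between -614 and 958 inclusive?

gcd(11040, 3325):
  11040 = 3·3325 + 1065
  3325 = 3·1065 + 130
  1065 = 8·130 + 25
  130 = 5·25 + 5
  25 = 5·5
so gcd(11040, 3325) = 5.
Back-substitute for Bézout coefficients:
  5 = 130 - 5·25
  ... = 11040·(-128) + 3325·(425)
Scale by 54: particular solution (-6912, 22950); reduce m mod 665: (403, -1338).
General solution: m = 403 + 665t, n = -1338 - 2208t for integer t.
-614 ≤ 403 + 665t ≤ 958 gives t ∈ [-1, 0], which is 2 values.

2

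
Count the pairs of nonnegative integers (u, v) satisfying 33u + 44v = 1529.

12

gcd(44, 33) = 11  (44 = 1*33 + 11, 33 = 3*11).
Back-substituting, 33*(-1) + 44*(1) = 11.
Scale by 139: one solution is (-139, 139). Reduce u mod 4: (1, 34).
General: u = 1 + 4t, v = 34 - 3t.
u ≥ 0 ⇒ t ≥ 0; v ≥ 0 ⇒ t ≤ 11. So t ∈ [0, 11]: 12 solutions.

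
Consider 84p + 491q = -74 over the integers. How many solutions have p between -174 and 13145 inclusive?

27

gcd(491, 84) = 1.
By Bézout, 84×(76) + 491×(-13) = 1.
Particular solution: (268, -46).
General solution: p = 268 + 491t, q = -46 - 84t for integer t.
-174 ≤ 268 + 491t ≤ 13145 gives t ∈ [0, 26], which is 27 values.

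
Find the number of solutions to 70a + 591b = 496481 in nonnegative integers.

12

gcd(591, 70) = 1.
By Bézout, 70·(76) + 591·(-9) = 1.
One solution: (161, 821).
General: a = 161 + 591t, b = 821 - 70t.
a ≥ 0 ⇒ t ≥ 0; b ≥ 0 ⇒ t ≤ 11. So t ∈ [0, 11]: 12 solutions.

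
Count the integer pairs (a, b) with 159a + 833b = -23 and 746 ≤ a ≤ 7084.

gcd(833, 159) = 1.
By Bézout, 159*(241) + 833*(-46) = 1.
Particular solution: (288, -55).
General solution: a = 288 + 833t, b = -55 - 159t for integer t.
746 ≤ 288 + 833t ≤ 7084 gives t ∈ [1, 8], which is 8 values.

8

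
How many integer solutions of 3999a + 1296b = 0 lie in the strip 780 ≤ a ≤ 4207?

8

gcd(3999, 1296) = 3.
By Bézout, 3999·(-35) + 1296·(108) = 3.
Particular solution: (0, 0).
General solution: a = 0 + 432t, b = 0 - 1333t for integer t.
780 ≤ 0 + 432t ≤ 4207 gives t ∈ [2, 9], which is 8 values.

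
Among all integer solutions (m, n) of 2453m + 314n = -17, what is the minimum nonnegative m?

gcd(2453, 314) = 1.
1 divides -17, so solutions exist.
By Bézout, 2453*(149) + 314*(-1164) = 1.
Scale by -17/1 = -17: (m₀, n₀) = (-2533, 19788).
General solution: m = -2533 + 314t, n = 19788 - 2453t for integer t.
m ≥ 0: smallest is -2533 mod 314 = 293 (at t = 9), with n = -2289.

293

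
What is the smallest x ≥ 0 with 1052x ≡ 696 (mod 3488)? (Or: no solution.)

gcd(3488, 1052) = 4  (3488 = 3×1052 + 332, 1052 = 3×332 + 56, 332 = 5×56 + 52, 56 = 1×52 + 4, 52 = 13×4).
4 divides 696, so solutions exist.
Back-substituting, 1052×(63) + 3488×(-19) = 4.
So 1052×(63) ≡ 4 (mod 3488); multiply by 174: x ≡ 10962 (mod 872).
Smallest nonnegative: x = 10962 mod 872 = 498.

498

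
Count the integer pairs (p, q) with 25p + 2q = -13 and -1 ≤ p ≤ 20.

11

gcd(25, 2) = 1.
By Bézout, 25*(1) + 2*(-12) = 1.
Particular solution: (1, -19).
General solution: p = 1 + 2t, q = -19 - 25t for integer t.
-1 ≤ 1 + 2t ≤ 20 gives t ∈ [-1, 9], which is 11 values.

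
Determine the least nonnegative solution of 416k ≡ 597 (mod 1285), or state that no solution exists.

gcd(1285, 416):
  1285 = 3*416 + 37
  416 = 11*37 + 9
  37 = 4*9 + 1
  9 = 9*1
so gcd(1285, 416) = 1.
1 divides 597, so solutions exist.
Back-substitute for Bézout coefficients:
  1 = 37 - 4*9
  ... = 416*(-139) + 1285*(45)
So 416*(-139) ≡ 1 (mod 1285); multiply by 597: k ≡ -82983 (mod 1285).
Smallest nonnegative: k = -82983 mod 1285 = 542.

542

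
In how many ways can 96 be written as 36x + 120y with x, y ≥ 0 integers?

gcd(120, 36):
  120 = 3*36 + 12
  36 = 3*12
so gcd(120, 36) = 12.
Back-substitute for Bézout coefficients:
  12 = 120 - 3*36
  ... = 36*(-3) + 120*(1)
Scale by 8: one solution is (-24, 8). Reduce x mod 10: (6, -1).
General: x = 6 + 10t, y = -1 - 3t.
x ≥ 0 ⇒ t ≥ 0; y ≥ 0 ⇒ t ≤ -1. So t ∈ [0, -1]: 0 solutions.

0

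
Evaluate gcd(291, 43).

1

gcd(291, 43):
  291 = 6×43 + 33
  43 = 1×33 + 10
  33 = 3×10 + 3
  10 = 3×3 + 1
  3 = 3×1
so gcd(291, 43) = 1.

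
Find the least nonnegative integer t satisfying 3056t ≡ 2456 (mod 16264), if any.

gcd(16264, 3056) = 8  (16264 = 5·3056 + 984, 3056 = 3·984 + 104, 984 = 9·104 + 48, 104 = 2·48 + 8, 48 = 6·8).
8 divides 2456, so solutions exist.
Back-substituting, 3056·(314) + 16264·(-59) = 8.
So 3056·(314) ≡ 8 (mod 16264); multiply by 307: t ≡ 96398 (mod 2033).
Smallest nonnegative: t = 96398 mod 2033 = 847.

847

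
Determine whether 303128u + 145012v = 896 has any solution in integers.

gcd(303128, 145012) = 28.
28 divides 896, so integer solutions exist.

yes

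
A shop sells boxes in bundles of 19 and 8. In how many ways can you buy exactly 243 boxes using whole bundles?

Need nonnegative integers with 19j + 8k = 243.
gcd(19, 8) = 1, and 19·(3) + 8·(-7) = 1.
So (j₀, k₀) = (729, -1701); general j = 729 + 8t, k = -1701 - 19t.
j ≥ 0 ⇒ t ≥ -91; k ≥ 0 ⇒ t ≤ -90. That's 2 values of t.

2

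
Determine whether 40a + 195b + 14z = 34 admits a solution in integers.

yes

gcd(195, 40) = 5  (195 = 4·40 + 35, 40 = 1·35 + 5, 35 = 7·5).
gcd(5, 14) = 1.
1 divides 34, so integer solutions exist.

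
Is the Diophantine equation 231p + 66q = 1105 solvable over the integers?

no

gcd(231, 66) = 33.
33 does not divide 1105 (remainder 16), so no integer solutions.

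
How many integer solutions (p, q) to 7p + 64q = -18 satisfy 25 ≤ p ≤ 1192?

gcd(64, 7) = 1  (64 = 9×7 + 1, 7 = 7×1).
Back-substituting, 7×(-9) + 64×(1) = 1.
Scale by -18: particular solution (162, -18); reduce p mod 64: (34, -4).
General solution: p = 34 + 64t, q = -4 - 7t for integer t.
25 ≤ 34 + 64t ≤ 1192 gives t ∈ [0, 18], which is 19 values.

19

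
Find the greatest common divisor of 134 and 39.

1

gcd(134, 39):
  134 = 3×39 + 17
  39 = 2×17 + 5
  17 = 3×5 + 2
  5 = 2×2 + 1
  2 = 2×1
so gcd(134, 39) = 1.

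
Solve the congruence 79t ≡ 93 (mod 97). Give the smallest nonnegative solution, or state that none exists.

11

gcd(97, 79) = 1.
1 divides 93, so solutions exist.
By Bézout, 79×(-27) + 97×(22) = 1.
So 79×(-27) ≡ 1 (mod 97); multiply by 93: t ≡ -2511 (mod 97).
Smallest nonnegative: t = -2511 mod 97 = 11.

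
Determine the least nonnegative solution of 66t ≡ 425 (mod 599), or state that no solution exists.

433

gcd(599, 66) = 1  (599 = 9×66 + 5, 66 = 13×5 + 1, 5 = 5×1).
1 divides 425, so solutions exist.
Back-substituting, 66×(118) + 599×(-13) = 1.
So 66×(118) ≡ 1 (mod 599); multiply by 425: t ≡ 50150 (mod 599).
Smallest nonnegative: t = 50150 mod 599 = 433.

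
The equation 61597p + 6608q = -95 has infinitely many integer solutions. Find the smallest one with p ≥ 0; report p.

5333

gcd(61597, 6608):
  61597 = 9·6608 + 2125
  6608 = 3·2125 + 233
  2125 = 9·233 + 28
  233 = 8·28 + 9
  28 = 3·9 + 1
  9 = 9·1
so gcd(61597, 6608) = 1.
1 divides -95, so solutions exist.
Back-substitute for Bézout coefficients:
  1 = 28 - 3·9
  ... = 61597·(709) + 6608·(-6609)
Scale by -95/1 = -95: (p₀, q₀) = (-67355, 627855).
General solution: p = -67355 + 6608t, q = 627855 - 61597t for integer t.
p ≥ 0: smallest is -67355 mod 6608 = 5333 (at t = 11), with q = -49712.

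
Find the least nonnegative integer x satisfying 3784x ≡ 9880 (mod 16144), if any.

169

gcd(16144, 3784) = 8.
8 divides 9880, so solutions exist.
By Bézout, 3784*(-977) + 16144*(229) = 8.
So 3784*(-977) ≡ 8 (mod 16144); multiply by 1235: x ≡ -1206595 (mod 2018).
Smallest nonnegative: x = -1206595 mod 2018 = 169.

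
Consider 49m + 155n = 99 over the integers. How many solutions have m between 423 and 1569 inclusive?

7

gcd(155, 49):
  155 = 3*49 + 8
  49 = 6*8 + 1
  8 = 8*1
so gcd(155, 49) = 1.
Back-substitute for Bézout coefficients:
  1 = 49 - 6*8
  ... = 49*(19) + 155*(-6)
Scale by 99: particular solution (1881, -594); reduce m mod 155: (21, -6).
General solution: m = 21 + 155t, n = -6 - 49t for integer t.
423 ≤ 21 + 155t ≤ 1569 gives t ∈ [3, 9], which is 7 values.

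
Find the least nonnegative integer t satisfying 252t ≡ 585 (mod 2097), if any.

gcd(2097, 252) = 9  (2097 = 8*252 + 81, 252 = 3*81 + 9, 81 = 9*9).
9 divides 585, so solutions exist.
Back-substituting, 252*(25) + 2097*(-3) = 9.
So 252*(25) ≡ 9 (mod 2097); multiply by 65: t ≡ 1625 (mod 233).
Smallest nonnegative: t = 1625 mod 233 = 227.

227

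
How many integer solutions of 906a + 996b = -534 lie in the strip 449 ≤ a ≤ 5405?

30

gcd(996, 906) = 6.
By Bézout, 906·(11) + 996·(-10) = 6.
Particular solution: (17, -16).
General solution: a = 17 + 166t, b = -16 - 151t for integer t.
449 ≤ 17 + 166t ≤ 5405 gives t ∈ [3, 32], which is 30 values.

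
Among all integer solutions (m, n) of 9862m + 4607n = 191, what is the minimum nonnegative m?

2382

gcd(9862, 4607):
  9862 = 2*4607 + 648
  4607 = 7*648 + 71
  648 = 9*71 + 9
  71 = 7*9 + 8
  9 = 1*8 + 1
  8 = 8*1
so gcd(9862, 4607) = 1.
1 divides 191, so solutions exist.
Back-substitute for Bézout coefficients:
  1 = 9 - 1*8
  ... = 9862*(519) + 4607*(-1111)
Scale by 191/1 = 191: (m₀, n₀) = (99129, -212201).
General solution: m = 99129 + 4607t, n = -212201 - 9862t for integer t.
m ≥ 0: smallest is 99129 mod 4607 = 2382 (at t = -21), with n = -5099.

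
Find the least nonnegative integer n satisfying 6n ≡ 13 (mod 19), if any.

18

gcd(19, 6) = 1  (19 = 3·6 + 1, 6 = 6·1).
1 divides 13, so solutions exist.
Back-substituting, 6·(-3) + 19·(1) = 1.
So 6·(-3) ≡ 1 (mod 19); multiply by 13: n ≡ -39 (mod 19).
Smallest nonnegative: n = -39 mod 19 = 18.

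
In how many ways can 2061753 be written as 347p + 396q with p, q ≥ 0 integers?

15

gcd(396, 347) = 1  (396 = 1×347 + 49, 347 = 7×49 + 4, 49 = 12×4 + 1, 4 = 4×1).
Back-substituting, 347×(-97) + 396×(85) = 1.
Scale by 2061753: one solution is (-199990041, 175249005). Reduce p mod 396: (255, 4983).
General: p = 255 + 396t, q = 4983 - 347t.
p ≥ 0 ⇒ t ≥ 0; q ≥ 0 ⇒ t ≤ 14. So t ∈ [0, 14]: 15 solutions.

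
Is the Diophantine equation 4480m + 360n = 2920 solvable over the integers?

yes

gcd(4480, 360) = 40  (4480 = 12*360 + 160, 360 = 2*160 + 40, 160 = 4*40).
40 divides 2920, so integer solutions exist.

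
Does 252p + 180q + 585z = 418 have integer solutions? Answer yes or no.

no

gcd(252, 180):
  252 = 1×180 + 72
  180 = 2×72 + 36
  72 = 2×36
so gcd(252, 180) = 36.
gcd(36, 585) = 9.
9 does not divide 418 (remainder 4), so no integer solutions.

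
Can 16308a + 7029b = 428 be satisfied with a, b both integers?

gcd(16308, 7029) = 9  (16308 = 2×7029 + 2250, 7029 = 3×2250 + 279, 2250 = 8×279 + 18, 279 = 15×18 + 9, 18 = 2×9).
9 does not divide 428 (remainder 5), so no integer solutions.

no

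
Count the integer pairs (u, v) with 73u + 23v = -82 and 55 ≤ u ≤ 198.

gcd(73, 23) = 1  (73 = 3*23 + 4, 23 = 5*4 + 3, 4 = 1*3 + 1, 3 = 3*1).
Back-substituting, 73*(6) + 23*(-19) = 1.
Scale by -82: particular solution (-492, 1558); reduce u mod 23: (14, -48).
General solution: u = 14 + 23t, v = -48 - 73t for integer t.
55 ≤ 14 + 23t ≤ 198 gives t ∈ [2, 8], which is 7 values.

7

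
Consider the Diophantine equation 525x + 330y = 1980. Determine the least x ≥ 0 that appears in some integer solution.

gcd(525, 330) = 15  (525 = 1*330 + 195, 330 = 1*195 + 135, 195 = 1*135 + 60, 135 = 2*60 + 15, 60 = 4*15).
15 divides 1980, so solutions exist.
Back-substituting, 525*(-5) + 330*(8) = 15.
Scale by 1980/15 = 132: (x₀, y₀) = (-660, 1056).
General solution: x = -660 + 22t, y = 1056 - 35t for integer t.
x ≥ 0: smallest is -660 mod 22 = 0 (at t = 30), with y = 6.

0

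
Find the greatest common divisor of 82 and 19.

1

gcd(82, 19):
  82 = 4*19 + 6
  19 = 3*6 + 1
  6 = 6*1
so gcd(82, 19) = 1.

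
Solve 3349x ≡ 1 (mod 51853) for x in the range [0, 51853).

41758

gcd(51853, 3349) = 1.
By Bézout, 3349*(-10095) + 51853*(652) = 1.
So 3349*-10095 ≡ 1 (mod 51853), and -10095 mod 51853 = 41758.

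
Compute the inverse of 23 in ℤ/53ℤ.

30

gcd(53, 23) = 1.
By Bézout, 23*(-23) + 53*(10) = 1.
So 23*-23 ≡ 1 (mod 53), and -23 mod 53 = 30.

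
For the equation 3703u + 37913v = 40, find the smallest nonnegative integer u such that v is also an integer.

5109

gcd(37913, 3703):
  37913 = 10*3703 + 883
  3703 = 4*883 + 171
  883 = 5*171 + 28
  171 = 6*28 + 3
  28 = 9*3 + 1
  3 = 3*1
so gcd(37913, 3703) = 1.
1 divides 40, so solutions exist.
Back-substitute for Bézout coefficients:
  1 = 28 - 9*3
  ... = 3703*(-12194) + 37913*(1191)
Scale by 40/1 = 40: (u₀, v₀) = (-487760, 47640).
General solution: u = -487760 + 37913t, v = 47640 - 3703t for integer t.
u ≥ 0: smallest is -487760 mod 37913 = 5109 (at t = 13), with v = -499.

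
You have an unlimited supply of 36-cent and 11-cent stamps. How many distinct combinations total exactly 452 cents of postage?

Need nonnegative integers with 36j + 11k = 452.
gcd(36, 11) = 1, and 36·(4) + 11·(-13) = 1.
So (j₀, k₀) = (1808, -5876); general j = 1808 + 11t, k = -5876 - 36t.
j ≥ 0 ⇒ t ≥ -164; k ≥ 0 ⇒ t ≤ -164. That's 1 value of t.

1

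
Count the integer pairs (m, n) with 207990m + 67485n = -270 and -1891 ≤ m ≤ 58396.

13

gcd(207990, 67485):
  207990 = 3×67485 + 5535
  67485 = 12×5535 + 1065
  5535 = 5×1065 + 210
  1065 = 5×210 + 15
  210 = 14×15
so gcd(207990, 67485) = 15.
Back-substitute for Bézout coefficients:
  15 = 1065 - 5×210
  ... = 207990×(-317) + 67485×(977)
Scale by -18: particular solution (5706, -17586); reduce m mod 4499: (1207, -3720).
General solution: m = 1207 + 4499t, n = -3720 - 13866t for integer t.
-1891 ≤ 1207 + 4499t ≤ 58396 gives t ∈ [0, 12], which is 13 values.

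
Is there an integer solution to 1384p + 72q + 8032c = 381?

no

gcd(1384, 72) = 8  (1384 = 19·72 + 16, 72 = 4·16 + 8, 16 = 2·8).
gcd(8, 8032) = 8.
8 does not divide 381 (remainder 5), so no integer solutions.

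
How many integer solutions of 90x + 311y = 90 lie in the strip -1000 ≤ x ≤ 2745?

gcd(311, 90):
  311 = 3*90 + 41
  90 = 2*41 + 8
  41 = 5*8 + 1
  8 = 8*1
so gcd(311, 90) = 1.
Back-substitute for Bézout coefficients:
  1 = 41 - 5*8
  ... = 90*(-38) + 311*(11)
Scale by 90: particular solution (-3420, 990); reduce x mod 311: (1, 0).
General solution: x = 1 + 311t, y = 0 - 90t for integer t.
-1000 ≤ 1 + 311t ≤ 2745 gives t ∈ [-3, 8], which is 12 values.

12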